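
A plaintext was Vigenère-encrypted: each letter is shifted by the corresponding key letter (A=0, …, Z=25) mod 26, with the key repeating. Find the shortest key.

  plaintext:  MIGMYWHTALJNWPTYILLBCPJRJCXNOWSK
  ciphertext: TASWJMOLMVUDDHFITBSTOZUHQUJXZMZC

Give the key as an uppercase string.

HSMKLQ

  i= 0: T-M =  7 → H
  i= 1: A-I = 18 → S
  i= 2: S-G = 12 → M
  i= 3: W-M = 10 → K
  i= 4: J-Y = 11 → L
  i= 5: M-W = 16 → Q
  i= 6: O-H =  7 → H
  i= 7: L-T = 18 → S
  i= 8: M-A = 12 → M
  i= 9: V-L = 10 → K
  i=10: U-J = 11 → L
  i=11: D-N = 16 → Q
  i=12: D-W =  7 → H
  i=13: H-P = 18 → S
  i=14: F-T = 12 → M
  i=15: I-Y = 10 → K
  i=16: T-I = 11 → L
  i=17: B-L = 16 → Q
  i=18: S-L =  7 → H
  i=19: T-B = 18 → S
  i=20: O-C = 12 → M
  i=21: Z-P = 10 → K
  i=22: U-J = 11 → L
  i=23: H-R = 16 → Q
  i=24: Q-J =  7 → H
  i=25: U-C = 18 → S
  i=26: J-X = 12 → M
  i=27: X-N = 10 → K
  i=28: Z-O = 11 → L
  i=29: M-W = 16 → Q
  i=30: Z-S =  7 → H
  i=31: C-K = 18 → S
  shifts repeat with period 6: HSMKLQ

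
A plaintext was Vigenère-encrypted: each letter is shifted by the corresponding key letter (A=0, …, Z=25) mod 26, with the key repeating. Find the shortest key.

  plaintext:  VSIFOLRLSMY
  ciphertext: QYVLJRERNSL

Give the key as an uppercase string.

  i= 0: Q-V = 21 → V
  i= 1: Y-S =  6 → G
  i= 2: V-I = 13 → N
  i= 3: L-F =  6 → G
  i= 4: J-O = 21 → V
  i= 5: R-L =  6 → G
  i= 6: E-R = 13 → N
  i= 7: R-L =  6 → G
  i= 8: N-S = 21 → V
  i= 9: S-M =  6 → G
  i=10: L-Y = 13 → N
  shifts repeat with period 4: VGNG

VGNG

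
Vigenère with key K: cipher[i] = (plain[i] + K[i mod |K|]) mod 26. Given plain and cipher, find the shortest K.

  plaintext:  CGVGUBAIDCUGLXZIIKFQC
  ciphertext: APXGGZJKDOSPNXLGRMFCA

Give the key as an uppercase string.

YJCAM

  i= 0: A-C = 24 → Y
  i= 1: P-G =  9 → J
  i= 2: X-V =  2 → C
  i= 3: G-G =  0 → A
  i= 4: G-U = 12 → M
  i= 5: Z-B = 24 → Y
  i= 6: J-A =  9 → J
  i= 7: K-I =  2 → C
  i= 8: D-D =  0 → A
  i= 9: O-C = 12 → M
  i=10: S-U = 24 → Y
  i=11: P-G =  9 → J
  i=12: N-L =  2 → C
  i=13: X-X =  0 → A
  i=14: L-Z = 12 → M
  i=15: G-I = 24 → Y
  i=16: R-I =  9 → J
  i=17: M-K =  2 → C
  i=18: F-F =  0 → A
  i=19: C-Q = 12 → M
  i=20: A-C = 24 → Y
  shifts repeat with period 5: YJCAM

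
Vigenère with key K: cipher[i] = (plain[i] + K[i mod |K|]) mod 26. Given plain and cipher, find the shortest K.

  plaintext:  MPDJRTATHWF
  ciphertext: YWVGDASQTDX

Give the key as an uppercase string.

  i= 0: Y-M = 12 → M
  i= 1: W-P =  7 → H
  i= 2: V-D = 18 → S
  i= 3: G-J = 23 → X
  i= 4: D-R = 12 → M
  i= 5: A-T =  7 → H
  i= 6: S-A = 18 → S
  i= 7: Q-T = 23 → X
  i= 8: T-H = 12 → M
  i= 9: D-W =  7 → H
  i=10: X-F = 18 → S
  shifts repeat with period 4: MHSX

MHSX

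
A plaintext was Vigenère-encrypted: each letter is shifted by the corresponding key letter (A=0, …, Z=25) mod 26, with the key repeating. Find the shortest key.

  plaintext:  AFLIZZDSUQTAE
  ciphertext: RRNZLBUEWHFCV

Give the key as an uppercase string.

RMC

  i= 0: R-A = 17 → R
  i= 1: R-F = 12 → M
  i= 2: N-L =  2 → C
  i= 3: Z-I = 17 → R
  i= 4: L-Z = 12 → M
  i= 5: B-Z =  2 → C
  i= 6: U-D = 17 → R
  i= 7: E-S = 12 → M
  i= 8: W-U =  2 → C
  i= 9: H-Q = 17 → R
  i=10: F-T = 12 → M
  i=11: C-A =  2 → C
  i=12: V-E = 17 → R
  shifts repeat with period 3: RMC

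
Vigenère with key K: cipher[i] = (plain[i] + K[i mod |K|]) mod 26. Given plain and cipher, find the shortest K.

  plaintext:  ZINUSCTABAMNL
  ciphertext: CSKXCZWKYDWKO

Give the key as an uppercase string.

DKX

  i= 0: C-Z =  3 → D
  i= 1: S-I = 10 → K
  i= 2: K-N = 23 → X
  i= 3: X-U =  3 → D
  i= 4: C-S = 10 → K
  i= 5: Z-C = 23 → X
  i= 6: W-T =  3 → D
  i= 7: K-A = 10 → K
  i= 8: Y-B = 23 → X
  i= 9: D-A =  3 → D
  i=10: W-M = 10 → K
  i=11: K-N = 23 → X
  i=12: O-L =  3 → D
  shifts repeat with period 3: DKX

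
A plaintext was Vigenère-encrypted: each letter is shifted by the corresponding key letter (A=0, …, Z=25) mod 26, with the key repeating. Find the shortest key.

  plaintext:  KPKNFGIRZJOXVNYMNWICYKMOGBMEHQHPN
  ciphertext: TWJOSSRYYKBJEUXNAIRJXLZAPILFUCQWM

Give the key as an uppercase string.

JHZBNM

  i= 0: T-K =  9 → J
  i= 1: W-P =  7 → H
  i= 2: J-K = 25 → Z
  i= 3: O-N =  1 → B
  i= 4: S-F = 13 → N
  i= 5: S-G = 12 → M
  i= 6: R-I =  9 → J
  i= 7: Y-R =  7 → H
  i= 8: Y-Z = 25 → Z
  i= 9: K-J =  1 → B
  i=10: B-O = 13 → N
  i=11: J-X = 12 → M
  i=12: E-V =  9 → J
  i=13: U-N =  7 → H
  i=14: X-Y = 25 → Z
  i=15: N-M =  1 → B
  i=16: A-N = 13 → N
  i=17: I-W = 12 → M
  i=18: R-I =  9 → J
  i=19: J-C =  7 → H
  i=20: X-Y = 25 → Z
  i=21: L-K =  1 → B
  i=22: Z-M = 13 → N
  i=23: A-O = 12 → M
  i=24: P-G =  9 → J
  i=25: I-B =  7 → H
  i=26: L-M = 25 → Z
  i=27: F-E =  1 → B
  i=28: U-H = 13 → N
  i=29: C-Q = 12 → M
  i=30: Q-H =  9 → J
  i=31: W-P =  7 → H
  i=32: M-N = 25 → Z
  shifts repeat with period 6: JHZBNM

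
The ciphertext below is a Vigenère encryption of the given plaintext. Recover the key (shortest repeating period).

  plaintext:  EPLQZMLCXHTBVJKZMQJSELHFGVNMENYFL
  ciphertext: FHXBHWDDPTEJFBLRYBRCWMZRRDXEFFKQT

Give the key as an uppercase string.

  i= 0: F-E =  1 → B
  i= 1: H-P = 18 → S
  i= 2: X-L = 12 → M
  i= 3: B-Q = 11 → L
  i= 4: H-Z =  8 → I
  i= 5: W-M = 10 → K
  i= 6: D-L = 18 → S
  i= 7: D-C =  1 → B
  i= 8: P-X = 18 → S
  i= 9: T-H = 12 → M
  i=10: E-T = 11 → L
  i=11: J-B =  8 → I
  i=12: F-V = 10 → K
  i=13: B-J = 18 → S
  i=14: L-K =  1 → B
  i=15: R-Z = 18 → S
  i=16: Y-M = 12 → M
  i=17: B-Q = 11 → L
  i=18: R-J =  8 → I
  i=19: C-S = 10 → K
  i=20: W-E = 18 → S
  i=21: M-L =  1 → B
  i=22: Z-H = 18 → S
  i=23: R-F = 12 → M
  i=24: R-G = 11 → L
  i=25: D-V =  8 → I
  i=26: X-N = 10 → K
  i=27: E-M = 18 → S
  i=28: F-E =  1 → B
  i=29: F-N = 18 → S
  i=30: K-Y = 12 → M
  i=31: Q-F = 11 → L
  i=32: T-L =  8 → I
  shifts repeat with period 7: BSMLIKS

BSMLIKS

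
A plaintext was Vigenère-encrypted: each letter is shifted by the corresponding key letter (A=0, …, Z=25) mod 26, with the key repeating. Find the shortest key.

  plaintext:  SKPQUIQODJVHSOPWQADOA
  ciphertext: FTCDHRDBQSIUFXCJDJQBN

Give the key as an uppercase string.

NJNN

  i= 0: F-S = 13 → N
  i= 1: T-K =  9 → J
  i= 2: C-P = 13 → N
  i= 3: D-Q = 13 → N
  i= 4: H-U = 13 → N
  i= 5: R-I =  9 → J
  i= 6: D-Q = 13 → N
  i= 7: B-O = 13 → N
  i= 8: Q-D = 13 → N
  i= 9: S-J =  9 → J
  i=10: I-V = 13 → N
  i=11: U-H = 13 → N
  i=12: F-S = 13 → N
  i=13: X-O =  9 → J
  i=14: C-P = 13 → N
  i=15: J-W = 13 → N
  i=16: D-Q = 13 → N
  i=17: J-A =  9 → J
  i=18: Q-D = 13 → N
  i=19: B-O = 13 → N
  i=20: N-A = 13 → N
  shifts repeat with period 4: NJNN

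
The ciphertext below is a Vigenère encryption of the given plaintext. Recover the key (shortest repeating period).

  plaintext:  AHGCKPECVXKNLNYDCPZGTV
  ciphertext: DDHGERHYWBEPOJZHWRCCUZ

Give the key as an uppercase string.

DWBEUC

  i= 0: D-A =  3 → D
  i= 1: D-H = 22 → W
  i= 2: H-G =  1 → B
  i= 3: G-C =  4 → E
  i= 4: E-K = 20 → U
  i= 5: R-P =  2 → C
  i= 6: H-E =  3 → D
  i= 7: Y-C = 22 → W
  i= 8: W-V =  1 → B
  i= 9: B-X =  4 → E
  i=10: E-K = 20 → U
  i=11: P-N =  2 → C
  i=12: O-L =  3 → D
  i=13: J-N = 22 → W
  i=14: Z-Y =  1 → B
  i=15: H-D =  4 → E
  i=16: W-C = 20 → U
  i=17: R-P =  2 → C
  i=18: C-Z =  3 → D
  i=19: C-G = 22 → W
  i=20: U-T =  1 → B
  i=21: Z-V =  4 → E
  shifts repeat with period 6: DWBEUC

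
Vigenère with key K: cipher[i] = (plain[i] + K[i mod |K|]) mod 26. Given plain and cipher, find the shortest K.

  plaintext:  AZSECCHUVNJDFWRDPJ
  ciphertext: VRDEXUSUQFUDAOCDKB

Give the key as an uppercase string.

VSLA

  i= 0: V-A = 21 → V
  i= 1: R-Z = 18 → S
  i= 2: D-S = 11 → L
  i= 3: E-E =  0 → A
  i= 4: X-C = 21 → V
  i= 5: U-C = 18 → S
  i= 6: S-H = 11 → L
  i= 7: U-U =  0 → A
  i= 8: Q-V = 21 → V
  i= 9: F-N = 18 → S
  i=10: U-J = 11 → L
  i=11: D-D =  0 → A
  i=12: A-F = 21 → V
  i=13: O-W = 18 → S
  i=14: C-R = 11 → L
  i=15: D-D =  0 → A
  i=16: K-P = 21 → V
  i=17: B-J = 18 → S
  shifts repeat with period 4: VSLA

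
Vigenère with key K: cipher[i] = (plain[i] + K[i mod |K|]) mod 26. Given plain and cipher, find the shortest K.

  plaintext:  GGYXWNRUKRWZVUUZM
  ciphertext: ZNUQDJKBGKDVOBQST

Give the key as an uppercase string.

THW

  i= 0: Z-G = 19 → T
  i= 1: N-G =  7 → H
  i= 2: U-Y = 22 → W
  i= 3: Q-X = 19 → T
  i= 4: D-W =  7 → H
  i= 5: J-N = 22 → W
  i= 6: K-R = 19 → T
  i= 7: B-U =  7 → H
  i= 8: G-K = 22 → W
  i= 9: K-R = 19 → T
  i=10: D-W =  7 → H
  i=11: V-Z = 22 → W
  i=12: O-V = 19 → T
  i=13: B-U =  7 → H
  i=14: Q-U = 22 → W
  i=15: S-Z = 19 → T
  i=16: T-M =  7 → H
  shifts repeat with period 3: THW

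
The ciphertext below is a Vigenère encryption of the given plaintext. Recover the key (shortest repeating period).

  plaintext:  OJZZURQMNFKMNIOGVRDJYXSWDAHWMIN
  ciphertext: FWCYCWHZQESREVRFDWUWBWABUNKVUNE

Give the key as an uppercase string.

RNDZIF

  i= 0: F-O = 17 → R
  i= 1: W-J = 13 → N
  i= 2: C-Z =  3 → D
  i= 3: Y-Z = 25 → Z
  i= 4: C-U =  8 → I
  i= 5: W-R =  5 → F
  i= 6: H-Q = 17 → R
  i= 7: Z-M = 13 → N
  i= 8: Q-N =  3 → D
  i= 9: E-F = 25 → Z
  i=10: S-K =  8 → I
  i=11: R-M =  5 → F
  i=12: E-N = 17 → R
  i=13: V-I = 13 → N
  i=14: R-O =  3 → D
  i=15: F-G = 25 → Z
  i=16: D-V =  8 → I
  i=17: W-R =  5 → F
  i=18: U-D = 17 → R
  i=19: W-J = 13 → N
  i=20: B-Y =  3 → D
  i=21: W-X = 25 → Z
  i=22: A-S =  8 → I
  i=23: B-W =  5 → F
  i=24: U-D = 17 → R
  i=25: N-A = 13 → N
  i=26: K-H =  3 → D
  i=27: V-W = 25 → Z
  i=28: U-M =  8 → I
  i=29: N-I =  5 → F
  i=30: E-N = 17 → R
  shifts repeat with period 6: RNDZIF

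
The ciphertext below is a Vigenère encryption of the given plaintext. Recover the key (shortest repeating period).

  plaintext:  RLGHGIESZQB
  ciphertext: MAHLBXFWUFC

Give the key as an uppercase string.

  i= 0: M-R = 21 → V
  i= 1: A-L = 15 → P
  i= 2: H-G =  1 → B
  i= 3: L-H =  4 → E
  i= 4: B-G = 21 → V
  i= 5: X-I = 15 → P
  i= 6: F-E =  1 → B
  i= 7: W-S =  4 → E
  i= 8: U-Z = 21 → V
  i= 9: F-Q = 15 → P
  i=10: C-B =  1 → B
  shifts repeat with period 4: VPBE

VPBE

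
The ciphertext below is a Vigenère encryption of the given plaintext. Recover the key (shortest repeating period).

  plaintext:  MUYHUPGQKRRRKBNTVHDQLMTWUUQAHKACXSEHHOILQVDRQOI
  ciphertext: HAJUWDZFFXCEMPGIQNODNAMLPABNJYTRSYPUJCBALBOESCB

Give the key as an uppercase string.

VGLNCOTP

  i= 0: H-M = 21 → V
  i= 1: A-U =  6 → G
  i= 2: J-Y = 11 → L
  i= 3: U-H = 13 → N
  i= 4: W-U =  2 → C
  i= 5: D-P = 14 → O
  i= 6: Z-G = 19 → T
  i= 7: F-Q = 15 → P
  i= 8: F-K = 21 → V
  i= 9: X-R =  6 → G
  i=10: C-R = 11 → L
  i=11: E-R = 13 → N
  i=12: M-K =  2 → C
  i=13: P-B = 14 → O
  i=14: G-N = 19 → T
  i=15: I-T = 15 → P
  i=16: Q-V = 21 → V
  i=17: N-H =  6 → G
  i=18: O-D = 11 → L
  i=19: D-Q = 13 → N
  i=20: N-L =  2 → C
  i=21: A-M = 14 → O
  i=22: M-T = 19 → T
  i=23: L-W = 15 → P
  i=24: P-U = 21 → V
  i=25: A-U =  6 → G
  i=26: B-Q = 11 → L
  i=27: N-A = 13 → N
  i=28: J-H =  2 → C
  i=29: Y-K = 14 → O
  i=30: T-A = 19 → T
  i=31: R-C = 15 → P
  i=32: S-X = 21 → V
  i=33: Y-S =  6 → G
  i=34: P-E = 11 → L
  i=35: U-H = 13 → N
  i=36: J-H =  2 → C
  i=37: C-O = 14 → O
  i=38: B-I = 19 → T
  i=39: A-L = 15 → P
  i=40: L-Q = 21 → V
  i=41: B-V =  6 → G
  i=42: O-D = 11 → L
  i=43: E-R = 13 → N
  i=44: S-Q =  2 → C
  i=45: C-O = 14 → O
  i=46: B-I = 19 → T
  shifts repeat with period 8: VGLNCOTP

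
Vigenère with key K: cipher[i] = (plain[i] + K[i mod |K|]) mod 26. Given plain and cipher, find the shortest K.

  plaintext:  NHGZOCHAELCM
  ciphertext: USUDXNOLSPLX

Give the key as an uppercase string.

  i= 0: U-N =  7 → H
  i= 1: S-H = 11 → L
  i= 2: U-G = 14 → O
  i= 3: D-Z =  4 → E
  i= 4: X-O =  9 → J
  i= 5: N-C = 11 → L
  i= 6: O-H =  7 → H
  i= 7: L-A = 11 → L
  i= 8: S-E = 14 → O
  i= 9: P-L =  4 → E
  i=10: L-C =  9 → J
  i=11: X-M = 11 → L
  shifts repeat with period 6: HLOEJL

HLOEJL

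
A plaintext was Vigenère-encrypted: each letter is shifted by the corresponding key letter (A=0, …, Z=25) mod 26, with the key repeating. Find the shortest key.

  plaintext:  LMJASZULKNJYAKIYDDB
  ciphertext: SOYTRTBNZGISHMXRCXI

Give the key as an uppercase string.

  i= 0: S-L =  7 → H
  i= 1: O-M =  2 → C
  i= 2: Y-J = 15 → P
  i= 3: T-A = 19 → T
  i= 4: R-S = 25 → Z
  i= 5: T-Z = 20 → U
  i= 6: B-U =  7 → H
  i= 7: N-L =  2 → C
  i= 8: Z-K = 15 → P
  i= 9: G-N = 19 → T
  i=10: I-J = 25 → Z
  i=11: S-Y = 20 → U
  i=12: H-A =  7 → H
  i=13: M-K =  2 → C
  i=14: X-I = 15 → P
  i=15: R-Y = 19 → T
  i=16: C-D = 25 → Z
  i=17: X-D = 20 → U
  i=18: I-B =  7 → H
  shifts repeat with period 6: HCPTZU

HCPTZU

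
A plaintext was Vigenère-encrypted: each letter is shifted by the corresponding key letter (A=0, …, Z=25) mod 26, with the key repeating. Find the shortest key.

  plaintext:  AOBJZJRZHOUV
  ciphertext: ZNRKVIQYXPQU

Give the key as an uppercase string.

  i= 0: Z-A = 25 → Z
  i= 1: N-O = 25 → Z
  i= 2: R-B = 16 → Q
  i= 3: K-J =  1 → B
  i= 4: V-Z = 22 → W
  i= 5: I-J = 25 → Z
  i= 6: Q-R = 25 → Z
  i= 7: Y-Z = 25 → Z
  i= 8: X-H = 16 → Q
  i= 9: P-O =  1 → B
  i=10: Q-U = 22 → W
  i=11: U-V = 25 → Z
  shifts repeat with period 6: ZZQBWZ

ZZQBWZ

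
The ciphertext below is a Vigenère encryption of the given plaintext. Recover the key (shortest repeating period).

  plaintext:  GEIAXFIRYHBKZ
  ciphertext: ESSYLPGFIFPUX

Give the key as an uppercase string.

YOK

  i= 0: E-G = 24 → Y
  i= 1: S-E = 14 → O
  i= 2: S-I = 10 → K
  i= 3: Y-A = 24 → Y
  i= 4: L-X = 14 → O
  i= 5: P-F = 10 → K
  i= 6: G-I = 24 → Y
  i= 7: F-R = 14 → O
  i= 8: I-Y = 10 → K
  i= 9: F-H = 24 → Y
  i=10: P-B = 14 → O
  i=11: U-K = 10 → K
  i=12: X-Z = 24 → Y
  shifts repeat with period 3: YOK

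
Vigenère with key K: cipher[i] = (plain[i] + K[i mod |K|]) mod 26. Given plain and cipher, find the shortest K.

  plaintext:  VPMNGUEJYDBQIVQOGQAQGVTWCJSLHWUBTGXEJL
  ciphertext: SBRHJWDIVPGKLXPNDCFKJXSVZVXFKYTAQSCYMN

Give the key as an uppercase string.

  i= 0: S-V = 23 → X
  i= 1: B-P = 12 → M
  i= 2: R-M =  5 → F
  i= 3: H-N = 20 → U
  i= 4: J-G =  3 → D
  i= 5: W-U =  2 → C
  i= 6: D-E = 25 → Z
  i= 7: I-J = 25 → Z
  i= 8: V-Y = 23 → X
  i= 9: P-D = 12 → M
  i=10: G-B =  5 → F
  i=11: K-Q = 20 → U
  i=12: L-I =  3 → D
  i=13: X-V =  2 → C
  i=14: P-Q = 25 → Z
  i=15: N-O = 25 → Z
  i=16: D-G = 23 → X
  i=17: C-Q = 12 → M
  i=18: F-A =  5 → F
  i=19: K-Q = 20 → U
  i=20: J-G =  3 → D
  i=21: X-V =  2 → C
  i=22: S-T = 25 → Z
  i=23: V-W = 25 → Z
  i=24: Z-C = 23 → X
  i=25: V-J = 12 → M
  i=26: X-S =  5 → F
  i=27: F-L = 20 → U
  i=28: K-H =  3 → D
  i=29: Y-W =  2 → C
  i=30: T-U = 25 → Z
  i=31: A-B = 25 → Z
  i=32: Q-T = 23 → X
  i=33: S-G = 12 → M
  i=34: C-X =  5 → F
  i=35: Y-E = 20 → U
  i=36: M-J =  3 → D
  i=37: N-L =  2 → C
  shifts repeat with period 8: XMFUDCZZ

XMFUDCZZ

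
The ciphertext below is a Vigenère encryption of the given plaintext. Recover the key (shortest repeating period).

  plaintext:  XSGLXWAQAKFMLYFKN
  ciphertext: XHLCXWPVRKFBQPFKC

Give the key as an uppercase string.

  i= 0: X-X =  0 → A
  i= 1: H-S = 15 → P
  i= 2: L-G =  5 → F
  i= 3: C-L = 17 → R
  i= 4: X-X =  0 → A
  i= 5: W-W =  0 → A
  i= 6: P-A = 15 → P
  i= 7: V-Q =  5 → F
  i= 8: R-A = 17 → R
  i= 9: K-K =  0 → A
  i=10: F-F =  0 → A
  i=11: B-M = 15 → P
  i=12: Q-L =  5 → F
  i=13: P-Y = 17 → R
  i=14: F-F =  0 → A
  i=15: K-K =  0 → A
  i=16: C-N = 15 → P
  shifts repeat with period 5: APFRA

APFRA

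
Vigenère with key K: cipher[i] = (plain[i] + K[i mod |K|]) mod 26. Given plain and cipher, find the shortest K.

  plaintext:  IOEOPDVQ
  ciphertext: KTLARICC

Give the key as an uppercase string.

  i= 0: K-I =  2 → C
  i= 1: T-O =  5 → F
  i= 2: L-E =  7 → H
  i= 3: A-O = 12 → M
  i= 4: R-P =  2 → C
  i= 5: I-D =  5 → F
  i= 6: C-V =  7 → H
  i= 7: C-Q = 12 → M
  shifts repeat with period 4: CFHM

CFHM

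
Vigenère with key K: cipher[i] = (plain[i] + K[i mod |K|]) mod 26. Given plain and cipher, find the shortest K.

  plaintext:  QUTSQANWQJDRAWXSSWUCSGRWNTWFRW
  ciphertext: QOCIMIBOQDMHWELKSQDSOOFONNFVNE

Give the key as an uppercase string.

  i= 0: Q-Q =  0 → A
  i= 1: O-U = 20 → U
  i= 2: C-T =  9 → J
  i= 3: I-S = 16 → Q
  i= 4: M-Q = 22 → W
  i= 5: I-A =  8 → I
  i= 6: B-N = 14 → O
  i= 7: O-W = 18 → S
  i= 8: Q-Q =  0 → A
  i= 9: D-J = 20 → U
  i=10: M-D =  9 → J
  i=11: H-R = 16 → Q
  i=12: W-A = 22 → W
  i=13: E-W =  8 → I
  i=14: L-X = 14 → O
  i=15: K-S = 18 → S
  i=16: S-S =  0 → A
  i=17: Q-W = 20 → U
  i=18: D-U =  9 → J
  i=19: S-C = 16 → Q
  i=20: O-S = 22 → W
  i=21: O-G =  8 → I
  i=22: F-R = 14 → O
  i=23: O-W = 18 → S
  i=24: N-N =  0 → A
  i=25: N-T = 20 → U
  i=26: F-W =  9 → J
  i=27: V-F = 16 → Q
  i=28: N-R = 22 → W
  i=29: E-W =  8 → I
  shifts repeat with period 8: AUJQWIOS

AUJQWIOS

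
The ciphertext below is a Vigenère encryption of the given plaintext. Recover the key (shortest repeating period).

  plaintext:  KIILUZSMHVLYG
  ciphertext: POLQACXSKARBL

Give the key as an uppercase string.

  i= 0: P-K =  5 → F
  i= 1: O-I =  6 → G
  i= 2: L-I =  3 → D
  i= 3: Q-L =  5 → F
  i= 4: A-U =  6 → G
  i= 5: C-Z =  3 → D
  i= 6: X-S =  5 → F
  i= 7: S-M =  6 → G
  i= 8: K-H =  3 → D
  i= 9: A-V =  5 → F
  i=10: R-L =  6 → G
  i=11: B-Y =  3 → D
  i=12: L-G =  5 → F
  shifts repeat with period 3: FGD

FGD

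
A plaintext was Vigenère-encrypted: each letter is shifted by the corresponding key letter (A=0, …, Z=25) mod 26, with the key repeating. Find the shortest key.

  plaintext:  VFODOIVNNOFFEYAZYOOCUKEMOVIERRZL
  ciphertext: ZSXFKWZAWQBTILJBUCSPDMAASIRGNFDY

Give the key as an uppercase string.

ENJCWO

  i= 0: Z-V =  4 → E
  i= 1: S-F = 13 → N
  i= 2: X-O =  9 → J
  i= 3: F-D =  2 → C
  i= 4: K-O = 22 → W
  i= 5: W-I = 14 → O
  i= 6: Z-V =  4 → E
  i= 7: A-N = 13 → N
  i= 8: W-N =  9 → J
  i= 9: Q-O =  2 → C
  i=10: B-F = 22 → W
  i=11: T-F = 14 → O
  i=12: I-E =  4 → E
  i=13: L-Y = 13 → N
  i=14: J-A =  9 → J
  i=15: B-Z =  2 → C
  i=16: U-Y = 22 → W
  i=17: C-O = 14 → O
  i=18: S-O =  4 → E
  i=19: P-C = 13 → N
  i=20: D-U =  9 → J
  i=21: M-K =  2 → C
  i=22: A-E = 22 → W
  i=23: A-M = 14 → O
  i=24: S-O =  4 → E
  i=25: I-V = 13 → N
  i=26: R-I =  9 → J
  i=27: G-E =  2 → C
  i=28: N-R = 22 → W
  i=29: F-R = 14 → O
  i=30: D-Z =  4 → E
  i=31: Y-L = 13 → N
  shifts repeat with period 6: ENJCWO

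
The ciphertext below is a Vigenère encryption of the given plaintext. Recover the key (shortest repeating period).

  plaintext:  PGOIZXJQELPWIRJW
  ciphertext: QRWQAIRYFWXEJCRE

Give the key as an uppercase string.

  i= 0: Q-P =  1 → B
  i= 1: R-G = 11 → L
  i= 2: W-O =  8 → I
  i= 3: Q-I =  8 → I
  i= 4: A-Z =  1 → B
  i= 5: I-X = 11 → L
  i= 6: R-J =  8 → I
  i= 7: Y-Q =  8 → I
  i= 8: F-E =  1 → B
  i= 9: W-L = 11 → L
  i=10: X-P =  8 → I
  i=11: E-W =  8 → I
  i=12: J-I =  1 → B
  i=13: C-R = 11 → L
  i=14: R-J =  8 → I
  i=15: E-W =  8 → I
  shifts repeat with period 4: BLII

BLII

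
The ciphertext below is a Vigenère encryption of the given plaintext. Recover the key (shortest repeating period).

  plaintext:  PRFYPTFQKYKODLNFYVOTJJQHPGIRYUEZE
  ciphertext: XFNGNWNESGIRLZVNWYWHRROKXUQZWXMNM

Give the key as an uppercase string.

  i= 0: X-P =  8 → I
  i= 1: F-R = 14 → O
  i= 2: N-F =  8 → I
  i= 3: G-Y =  8 → I
  i= 4: N-P = 24 → Y
  i= 5: W-T =  3 → D
  i= 6: N-F =  8 → I
  i= 7: E-Q = 14 → O
  i= 8: S-K =  8 → I
  i= 9: G-Y =  8 → I
  i=10: I-K = 24 → Y
  i=11: R-O =  3 → D
  i=12: L-D =  8 → I
  i=13: Z-L = 14 → O
  i=14: V-N =  8 → I
  i=15: N-F =  8 → I
  i=16: W-Y = 24 → Y
  i=17: Y-V =  3 → D
  i=18: W-O =  8 → I
  i=19: H-T = 14 → O
  i=20: R-J =  8 → I
  i=21: R-J =  8 → I
  i=22: O-Q = 24 → Y
  i=23: K-H =  3 → D
  i=24: X-P =  8 → I
  i=25: U-G = 14 → O
  i=26: Q-I =  8 → I
  i=27: Z-R =  8 → I
  i=28: W-Y = 24 → Y
  i=29: X-U =  3 → D
  i=30: M-E =  8 → I
  i=31: N-Z = 14 → O
  i=32: M-E =  8 → I
  shifts repeat with period 6: IOIIYD

IOIIYD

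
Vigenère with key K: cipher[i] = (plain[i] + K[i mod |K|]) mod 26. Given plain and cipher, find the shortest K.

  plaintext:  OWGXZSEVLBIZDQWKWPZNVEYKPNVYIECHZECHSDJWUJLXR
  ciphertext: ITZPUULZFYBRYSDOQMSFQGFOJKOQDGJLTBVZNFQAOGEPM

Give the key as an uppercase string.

  i= 0: I-O = 20 → U
  i= 1: T-W = 23 → X
  i= 2: Z-G = 19 → T
  i= 3: P-X = 18 → S
  i= 4: U-Z = 21 → V
  i= 5: U-S =  2 → C
  i= 6: L-E =  7 → H
  i= 7: Z-V =  4 → E
  i= 8: F-L = 20 → U
  i= 9: Y-B = 23 → X
  i=10: B-I = 19 → T
  i=11: R-Z = 18 → S
  i=12: Y-D = 21 → V
  i=13: S-Q =  2 → C
  i=14: D-W =  7 → H
  i=15: O-K =  4 → E
  i=16: Q-W = 20 → U
  i=17: M-P = 23 → X
  i=18: S-Z = 19 → T
  i=19: F-N = 18 → S
  i=20: Q-V = 21 → V
  i=21: G-E =  2 → C
  i=22: F-Y =  7 → H
  i=23: O-K =  4 → E
  i=24: J-P = 20 → U
  i=25: K-N = 23 → X
  i=26: O-V = 19 → T
  i=27: Q-Y = 18 → S
  i=28: D-I = 21 → V
  i=29: G-E =  2 → C
  i=30: J-C =  7 → H
  i=31: L-H =  4 → E
  i=32: T-Z = 20 → U
  i=33: B-E = 23 → X
  i=34: V-C = 19 → T
  i=35: Z-H = 18 → S
  i=36: N-S = 21 → V
  i=37: F-D =  2 → C
  i=38: Q-J =  7 → H
  i=39: A-W =  4 → E
  i=40: O-U = 20 → U
  i=41: G-J = 23 → X
  i=42: E-L = 19 → T
  i=43: P-X = 18 → S
  i=44: M-R = 21 → V
  shifts repeat with period 8: UXTSVCHE

UXTSVCHE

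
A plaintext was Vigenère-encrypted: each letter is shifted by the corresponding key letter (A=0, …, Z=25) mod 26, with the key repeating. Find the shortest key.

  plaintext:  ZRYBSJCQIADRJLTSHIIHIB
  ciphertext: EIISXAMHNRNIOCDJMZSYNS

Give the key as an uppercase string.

  i= 0: E-Z =  5 → F
  i= 1: I-R = 17 → R
  i= 2: I-Y = 10 → K
  i= 3: S-B = 17 → R
  i= 4: X-S =  5 → F
  i= 5: A-J = 17 → R
  i= 6: M-C = 10 → K
  i= 7: H-Q = 17 → R
  i= 8: N-I =  5 → F
  i= 9: R-A = 17 → R
  i=10: N-D = 10 → K
  i=11: I-R = 17 → R
  i=12: O-J =  5 → F
  i=13: C-L = 17 → R
  i=14: D-T = 10 → K
  i=15: J-S = 17 → R
  i=16: M-H =  5 → F
  i=17: Z-I = 17 → R
  i=18: S-I = 10 → K
  i=19: Y-H = 17 → R
  i=20: N-I =  5 → F
  i=21: S-B = 17 → R
  shifts repeat with period 4: FRKR

FRKR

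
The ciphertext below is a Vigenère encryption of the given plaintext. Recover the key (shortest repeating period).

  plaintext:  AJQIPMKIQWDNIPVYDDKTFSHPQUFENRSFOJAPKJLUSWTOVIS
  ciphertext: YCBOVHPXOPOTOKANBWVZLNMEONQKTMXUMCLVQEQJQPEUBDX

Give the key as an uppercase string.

YTLGGVFP

  i= 0: Y-A = 24 → Y
  i= 1: C-J = 19 → T
  i= 2: B-Q = 11 → L
  i= 3: O-I =  6 → G
  i= 4: V-P =  6 → G
  i= 5: H-M = 21 → V
  i= 6: P-K =  5 → F
  i= 7: X-I = 15 → P
  i= 8: O-Q = 24 → Y
  i= 9: P-W = 19 → T
  i=10: O-D = 11 → L
  i=11: T-N =  6 → G
  i=12: O-I =  6 → G
  i=13: K-P = 21 → V
  i=14: A-V =  5 → F
  i=15: N-Y = 15 → P
  i=16: B-D = 24 → Y
  i=17: W-D = 19 → T
  i=18: V-K = 11 → L
  i=19: Z-T =  6 → G
  i=20: L-F =  6 → G
  i=21: N-S = 21 → V
  i=22: M-H =  5 → F
  i=23: E-P = 15 → P
  i=24: O-Q = 24 → Y
  i=25: N-U = 19 → T
  i=26: Q-F = 11 → L
  i=27: K-E =  6 → G
  i=28: T-N =  6 → G
  i=29: M-R = 21 → V
  i=30: X-S =  5 → F
  i=31: U-F = 15 → P
  i=32: M-O = 24 → Y
  i=33: C-J = 19 → T
  i=34: L-A = 11 → L
  i=35: V-P =  6 → G
  i=36: Q-K =  6 → G
  i=37: E-J = 21 → V
  i=38: Q-L =  5 → F
  i=39: J-U = 15 → P
  i=40: Q-S = 24 → Y
  i=41: P-W = 19 → T
  i=42: E-T = 11 → L
  i=43: U-O =  6 → G
  i=44: B-V =  6 → G
  i=45: D-I = 21 → V
  i=46: X-S =  5 → F
  shifts repeat with period 8: YTLGGVFP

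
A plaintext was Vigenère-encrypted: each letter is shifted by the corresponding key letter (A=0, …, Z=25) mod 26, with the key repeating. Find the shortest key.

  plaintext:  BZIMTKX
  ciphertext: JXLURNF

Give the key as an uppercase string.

IYD

  i= 0: J-B =  8 → I
  i= 1: X-Z = 24 → Y
  i= 2: L-I =  3 → D
  i= 3: U-M =  8 → I
  i= 4: R-T = 24 → Y
  i= 5: N-K =  3 → D
  i= 6: F-X =  8 → I
  shifts repeat with period 3: IYD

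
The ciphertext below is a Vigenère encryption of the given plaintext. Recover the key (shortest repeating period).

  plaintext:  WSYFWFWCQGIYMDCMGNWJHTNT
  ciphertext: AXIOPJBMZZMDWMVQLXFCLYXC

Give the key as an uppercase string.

EFKJT

  i= 0: A-W =  4 → E
  i= 1: X-S =  5 → F
  i= 2: I-Y = 10 → K
  i= 3: O-F =  9 → J
  i= 4: P-W = 19 → T
  i= 5: J-F =  4 → E
  i= 6: B-W =  5 → F
  i= 7: M-C = 10 → K
  i= 8: Z-Q =  9 → J
  i= 9: Z-G = 19 → T
  i=10: M-I =  4 → E
  i=11: D-Y =  5 → F
  i=12: W-M = 10 → K
  i=13: M-D =  9 → J
  i=14: V-C = 19 → T
  i=15: Q-M =  4 → E
  i=16: L-G =  5 → F
  i=17: X-N = 10 → K
  i=18: F-W =  9 → J
  i=19: C-J = 19 → T
  i=20: L-H =  4 → E
  i=21: Y-T =  5 → F
  i=22: X-N = 10 → K
  i=23: C-T =  9 → J
  shifts repeat with period 5: EFKJT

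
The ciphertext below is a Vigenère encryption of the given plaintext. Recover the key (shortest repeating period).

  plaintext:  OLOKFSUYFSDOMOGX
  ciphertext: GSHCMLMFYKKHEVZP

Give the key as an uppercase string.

  i= 0: G-O = 18 → S
  i= 1: S-L =  7 → H
  i= 2: H-O = 19 → T
  i= 3: C-K = 18 → S
  i= 4: M-F =  7 → H
  i= 5: L-S = 19 → T
  i= 6: M-U = 18 → S
  i= 7: F-Y =  7 → H
  i= 8: Y-F = 19 → T
  i= 9: K-S = 18 → S
  i=10: K-D =  7 → H
  i=11: H-O = 19 → T
  i=12: E-M = 18 → S
  i=13: V-O =  7 → H
  i=14: Z-G = 19 → T
  i=15: P-X = 18 → S
  shifts repeat with period 3: SHT

SHT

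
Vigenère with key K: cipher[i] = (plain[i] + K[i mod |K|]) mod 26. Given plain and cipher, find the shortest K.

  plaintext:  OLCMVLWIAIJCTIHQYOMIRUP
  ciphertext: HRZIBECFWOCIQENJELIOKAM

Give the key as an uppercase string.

TGXWG

  i= 0: H-O = 19 → T
  i= 1: R-L =  6 → G
  i= 2: Z-C = 23 → X
  i= 3: I-M = 22 → W
  i= 4: B-V =  6 → G
  i= 5: E-L = 19 → T
  i= 6: C-W =  6 → G
  i= 7: F-I = 23 → X
  i= 8: W-A = 22 → W
  i= 9: O-I =  6 → G
  i=10: C-J = 19 → T
  i=11: I-C =  6 → G
  i=12: Q-T = 23 → X
  i=13: E-I = 22 → W
  i=14: N-H =  6 → G
  i=15: J-Q = 19 → T
  i=16: E-Y =  6 → G
  i=17: L-O = 23 → X
  i=18: I-M = 22 → W
  i=19: O-I =  6 → G
  i=20: K-R = 19 → T
  i=21: A-U =  6 → G
  i=22: M-P = 23 → X
  shifts repeat with period 5: TGXWG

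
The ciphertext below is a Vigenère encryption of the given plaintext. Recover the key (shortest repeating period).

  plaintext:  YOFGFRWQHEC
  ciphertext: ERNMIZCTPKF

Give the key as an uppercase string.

GDI

  i= 0: E-Y =  6 → G
  i= 1: R-O =  3 → D
  i= 2: N-F =  8 → I
  i= 3: M-G =  6 → G
  i= 4: I-F =  3 → D
  i= 5: Z-R =  8 → I
  i= 6: C-W =  6 → G
  i= 7: T-Q =  3 → D
  i= 8: P-H =  8 → I
  i= 9: K-E =  6 → G
  i=10: F-C =  3 → D
  shifts repeat with period 3: GDI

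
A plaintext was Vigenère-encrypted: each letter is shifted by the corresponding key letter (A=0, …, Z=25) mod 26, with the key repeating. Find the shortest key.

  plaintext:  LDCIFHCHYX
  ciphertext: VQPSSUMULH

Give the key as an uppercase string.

  i= 0: V-L = 10 → K
  i= 1: Q-D = 13 → N
  i= 2: P-C = 13 → N
  i= 3: S-I = 10 → K
  i= 4: S-F = 13 → N
  i= 5: U-H = 13 → N
  i= 6: M-C = 10 → K
  i= 7: U-H = 13 → N
  i= 8: L-Y = 13 → N
  i= 9: H-X = 10 → K
  shifts repeat with period 3: KNN

KNN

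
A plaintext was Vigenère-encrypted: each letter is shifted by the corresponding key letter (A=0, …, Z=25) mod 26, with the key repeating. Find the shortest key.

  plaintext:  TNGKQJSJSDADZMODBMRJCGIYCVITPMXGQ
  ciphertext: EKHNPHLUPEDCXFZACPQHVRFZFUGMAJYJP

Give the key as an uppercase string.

  i= 0: E-T = 11 → L
  i= 1: K-N = 23 → X
  i= 2: H-G =  1 → B
  i= 3: N-K =  3 → D
  i= 4: P-Q = 25 → Z
  i= 5: H-J = 24 → Y
  i= 6: L-S = 19 → T
  i= 7: U-J = 11 → L
  i= 8: P-S = 23 → X
  i= 9: E-D =  1 → B
  i=10: D-A =  3 → D
  i=11: C-D = 25 → Z
  i=12: X-Z = 24 → Y
  i=13: F-M = 19 → T
  i=14: Z-O = 11 → L
  i=15: A-D = 23 → X
  i=16: C-B =  1 → B
  i=17: P-M =  3 → D
  i=18: Q-R = 25 → Z
  i=19: H-J = 24 → Y
  i=20: V-C = 19 → T
  i=21: R-G = 11 → L
  i=22: F-I = 23 → X
  i=23: Z-Y =  1 → B
  i=24: F-C =  3 → D
  i=25: U-V = 25 → Z
  i=26: G-I = 24 → Y
  i=27: M-T = 19 → T
  i=28: A-P = 11 → L
  i=29: J-M = 23 → X
  i=30: Y-X =  1 → B
  i=31: J-G =  3 → D
  i=32: P-Q = 25 → Z
  shifts repeat with period 7: LXBDZYT

LXBDZYT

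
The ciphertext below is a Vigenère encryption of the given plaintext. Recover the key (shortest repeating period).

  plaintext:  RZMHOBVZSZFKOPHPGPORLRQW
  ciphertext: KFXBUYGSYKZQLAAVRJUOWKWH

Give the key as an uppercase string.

TGLUGXL

  i= 0: K-R = 19 → T
  i= 1: F-Z =  6 → G
  i= 2: X-M = 11 → L
  i= 3: B-H = 20 → U
  i= 4: U-O =  6 → G
  i= 5: Y-B = 23 → X
  i= 6: G-V = 11 → L
  i= 7: S-Z = 19 → T
  i= 8: Y-S =  6 → G
  i= 9: K-Z = 11 → L
  i=10: Z-F = 20 → U
  i=11: Q-K =  6 → G
  i=12: L-O = 23 → X
  i=13: A-P = 11 → L
  i=14: A-H = 19 → T
  i=15: V-P =  6 → G
  i=16: R-G = 11 → L
  i=17: J-P = 20 → U
  i=18: U-O =  6 → G
  i=19: O-R = 23 → X
  i=20: W-L = 11 → L
  i=21: K-R = 19 → T
  i=22: W-Q =  6 → G
  i=23: H-W = 11 → L
  shifts repeat with period 7: TGLUGXL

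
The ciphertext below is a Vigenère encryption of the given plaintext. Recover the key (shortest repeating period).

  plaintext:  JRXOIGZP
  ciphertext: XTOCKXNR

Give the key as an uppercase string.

OCR

  i= 0: X-J = 14 → O
  i= 1: T-R =  2 → C
  i= 2: O-X = 17 → R
  i= 3: C-O = 14 → O
  i= 4: K-I =  2 → C
  i= 5: X-G = 17 → R
  i= 6: N-Z = 14 → O
  i= 7: R-P =  2 → C
  shifts repeat with period 3: OCR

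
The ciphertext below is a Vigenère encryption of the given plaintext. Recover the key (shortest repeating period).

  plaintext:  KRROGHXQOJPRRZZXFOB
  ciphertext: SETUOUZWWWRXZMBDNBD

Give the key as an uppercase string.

  i= 0: S-K =  8 → I
  i= 1: E-R = 13 → N
  i= 2: T-R =  2 → C
  i= 3: U-O =  6 → G
  i= 4: O-G =  8 → I
  i= 5: U-H = 13 → N
  i= 6: Z-X =  2 → C
  i= 7: W-Q =  6 → G
  i= 8: W-O =  8 → I
  i= 9: W-J = 13 → N
  i=10: R-P =  2 → C
  i=11: X-R =  6 → G
  i=12: Z-R =  8 → I
  i=13: M-Z = 13 → N
  i=14: B-Z =  2 → C
  i=15: D-X =  6 → G
  i=16: N-F =  8 → I
  i=17: B-O = 13 → N
  i=18: D-B =  2 → C
  shifts repeat with period 4: INCG

INCG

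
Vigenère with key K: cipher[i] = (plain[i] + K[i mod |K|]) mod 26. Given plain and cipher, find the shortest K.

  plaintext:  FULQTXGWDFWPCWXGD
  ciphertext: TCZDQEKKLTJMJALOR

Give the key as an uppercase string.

OIONXHE

  i= 0: T-F = 14 → O
  i= 1: C-U =  8 → I
  i= 2: Z-L = 14 → O
  i= 3: D-Q = 13 → N
  i= 4: Q-T = 23 → X
  i= 5: E-X =  7 → H
  i= 6: K-G =  4 → E
  i= 7: K-W = 14 → O
  i= 8: L-D =  8 → I
  i= 9: T-F = 14 → O
  i=10: J-W = 13 → N
  i=11: M-P = 23 → X
  i=12: J-C =  7 → H
  i=13: A-W =  4 → E
  i=14: L-X = 14 → O
  i=15: O-G =  8 → I
  i=16: R-D = 14 → O
  shifts repeat with period 7: OIONXHE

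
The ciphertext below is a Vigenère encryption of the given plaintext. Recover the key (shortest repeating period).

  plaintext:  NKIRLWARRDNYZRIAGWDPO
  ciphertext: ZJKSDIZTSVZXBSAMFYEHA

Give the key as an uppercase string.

MZCBS

  i= 0: Z-N = 12 → M
  i= 1: J-K = 25 → Z
  i= 2: K-I =  2 → C
  i= 3: S-R =  1 → B
  i= 4: D-L = 18 → S
  i= 5: I-W = 12 → M
  i= 6: Z-A = 25 → Z
  i= 7: T-R =  2 → C
  i= 8: S-R =  1 → B
  i= 9: V-D = 18 → S
  i=10: Z-N = 12 → M
  i=11: X-Y = 25 → Z
  i=12: B-Z =  2 → C
  i=13: S-R =  1 → B
  i=14: A-I = 18 → S
  i=15: M-A = 12 → M
  i=16: F-G = 25 → Z
  i=17: Y-W =  2 → C
  i=18: E-D =  1 → B
  i=19: H-P = 18 → S
  i=20: A-O = 12 → M
  shifts repeat with period 5: MZCBS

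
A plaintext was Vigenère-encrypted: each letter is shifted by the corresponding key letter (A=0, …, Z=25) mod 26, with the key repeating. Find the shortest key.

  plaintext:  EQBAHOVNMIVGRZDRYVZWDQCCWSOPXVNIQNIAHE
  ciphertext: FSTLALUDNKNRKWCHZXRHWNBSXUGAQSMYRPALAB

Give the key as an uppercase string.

  i= 0: F-E =  1 → B
  i= 1: S-Q =  2 → C
  i= 2: T-B = 18 → S
  i= 3: L-A = 11 → L
  i= 4: A-H = 19 → T
  i= 5: L-O = 23 → X
  i= 6: U-V = 25 → Z
  i= 7: D-N = 16 → Q
  i= 8: N-M =  1 → B
  i= 9: K-I =  2 → C
  i=10: N-V = 18 → S
  i=11: R-G = 11 → L
  i=12: K-R = 19 → T
  i=13: W-Z = 23 → X
  i=14: C-D = 25 → Z
  i=15: H-R = 16 → Q
  i=16: Z-Y =  1 → B
  i=17: X-V =  2 → C
  i=18: R-Z = 18 → S
  i=19: H-W = 11 → L
  i=20: W-D = 19 → T
  i=21: N-Q = 23 → X
  i=22: B-C = 25 → Z
  i=23: S-C = 16 → Q
  i=24: X-W =  1 → B
  i=25: U-S =  2 → C
  i=26: G-O = 18 → S
  i=27: A-P = 11 → L
  i=28: Q-X = 19 → T
  i=29: S-V = 23 → X
  i=30: M-N = 25 → Z
  i=31: Y-I = 16 → Q
  i=32: R-Q =  1 → B
  i=33: P-N =  2 → C
  i=34: A-I = 18 → S
  i=35: L-A = 11 → L
  i=36: A-H = 19 → T
  i=37: B-E = 23 → X
  shifts repeat with period 8: BCSLTXZQ

BCSLTXZQ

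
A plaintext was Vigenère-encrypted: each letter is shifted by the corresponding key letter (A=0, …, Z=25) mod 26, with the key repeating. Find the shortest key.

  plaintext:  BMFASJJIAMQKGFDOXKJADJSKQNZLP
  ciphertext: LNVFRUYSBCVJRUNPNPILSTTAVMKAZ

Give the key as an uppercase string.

  i= 0: L-B = 10 → K
  i= 1: N-M =  1 → B
  i= 2: V-F = 16 → Q
  i= 3: F-A =  5 → F
  i= 4: R-S = 25 → Z
  i= 5: U-J = 11 → L
  i= 6: Y-J = 15 → P
  i= 7: S-I = 10 → K
  i= 8: B-A =  1 → B
  i= 9: C-M = 16 → Q
  i=10: V-Q =  5 → F
  i=11: J-K = 25 → Z
  i=12: R-G = 11 → L
  i=13: U-F = 15 → P
  i=14: N-D = 10 → K
  i=15: P-O =  1 → B
  i=16: N-X = 16 → Q
  i=17: P-K =  5 → F
  i=18: I-J = 25 → Z
  i=19: L-A = 11 → L
  i=20: S-D = 15 → P
  i=21: T-J = 10 → K
  i=22: T-S =  1 → B
  i=23: A-K = 16 → Q
  i=24: V-Q =  5 → F
  i=25: M-N = 25 → Z
  i=26: K-Z = 11 → L
  i=27: A-L = 15 → P
  i=28: Z-P = 10 → K
  shifts repeat with period 7: KBQFZLP

KBQFZLP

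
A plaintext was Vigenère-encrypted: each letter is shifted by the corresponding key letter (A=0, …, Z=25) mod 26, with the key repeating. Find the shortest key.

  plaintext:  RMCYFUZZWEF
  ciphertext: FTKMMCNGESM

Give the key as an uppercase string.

OHI

  i= 0: F-R = 14 → O
  i= 1: T-M =  7 → H
  i= 2: K-C =  8 → I
  i= 3: M-Y = 14 → O
  i= 4: M-F =  7 → H
  i= 5: C-U =  8 → I
  i= 6: N-Z = 14 → O
  i= 7: G-Z =  7 → H
  i= 8: E-W =  8 → I
  i= 9: S-E = 14 → O
  i=10: M-F =  7 → H
  shifts repeat with period 3: OHI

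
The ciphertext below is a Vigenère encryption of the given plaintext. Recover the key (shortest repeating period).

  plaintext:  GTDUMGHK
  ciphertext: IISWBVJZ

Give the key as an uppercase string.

  i= 0: I-G =  2 → C
  i= 1: I-T = 15 → P
  i= 2: S-D = 15 → P
  i= 3: W-U =  2 → C
  i= 4: B-M = 15 → P
  i= 5: V-G = 15 → P
  i= 6: J-H =  2 → C
  i= 7: Z-K = 15 → P
  shifts repeat with period 3: CPP

CPP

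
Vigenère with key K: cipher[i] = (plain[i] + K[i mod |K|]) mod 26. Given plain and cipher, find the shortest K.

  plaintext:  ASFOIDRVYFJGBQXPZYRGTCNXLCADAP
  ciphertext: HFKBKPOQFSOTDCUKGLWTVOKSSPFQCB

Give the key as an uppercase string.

HNFNCMXV

  i= 0: H-A =  7 → H
  i= 1: F-S = 13 → N
  i= 2: K-F =  5 → F
  i= 3: B-O = 13 → N
  i= 4: K-I =  2 → C
  i= 5: P-D = 12 → M
  i= 6: O-R = 23 → X
  i= 7: Q-V = 21 → V
  i= 8: F-Y =  7 → H
  i= 9: S-F = 13 → N
  i=10: O-J =  5 → F
  i=11: T-G = 13 → N
  i=12: D-B =  2 → C
  i=13: C-Q = 12 → M
  i=14: U-X = 23 → X
  i=15: K-P = 21 → V
  i=16: G-Z =  7 → H
  i=17: L-Y = 13 → N
  i=18: W-R =  5 → F
  i=19: T-G = 13 → N
  i=20: V-T =  2 → C
  i=21: O-C = 12 → M
  i=22: K-N = 23 → X
  i=23: S-X = 21 → V
  i=24: S-L =  7 → H
  i=25: P-C = 13 → N
  i=26: F-A =  5 → F
  i=27: Q-D = 13 → N
  i=28: C-A =  2 → C
  i=29: B-P = 12 → M
  shifts repeat with period 8: HNFNCMXV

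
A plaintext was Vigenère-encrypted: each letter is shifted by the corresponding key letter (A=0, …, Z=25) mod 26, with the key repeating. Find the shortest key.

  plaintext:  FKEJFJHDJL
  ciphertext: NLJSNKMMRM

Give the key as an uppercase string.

  i= 0: N-F =  8 → I
  i= 1: L-K =  1 → B
  i= 2: J-E =  5 → F
  i= 3: S-J =  9 → J
  i= 4: N-F =  8 → I
  i= 5: K-J =  1 → B
  i= 6: M-H =  5 → F
  i= 7: M-D =  9 → J
  i= 8: R-J =  8 → I
  i= 9: M-L =  1 → B
  shifts repeat with period 4: IBFJ

IBFJ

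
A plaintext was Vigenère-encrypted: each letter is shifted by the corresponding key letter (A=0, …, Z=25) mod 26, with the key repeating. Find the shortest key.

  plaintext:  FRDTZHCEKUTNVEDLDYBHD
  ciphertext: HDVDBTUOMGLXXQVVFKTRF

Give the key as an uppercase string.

  i= 0: H-F =  2 → C
  i= 1: D-R = 12 → M
  i= 2: V-D = 18 → S
  i= 3: D-T = 10 → K
  i= 4: B-Z =  2 → C
  i= 5: T-H = 12 → M
  i= 6: U-C = 18 → S
  i= 7: O-E = 10 → K
  i= 8: M-K =  2 → C
  i= 9: G-U = 12 → M
  i=10: L-T = 18 → S
  i=11: X-N = 10 → K
  i=12: X-V =  2 → C
  i=13: Q-E = 12 → M
  i=14: V-D = 18 → S
  i=15: V-L = 10 → K
  i=16: F-D =  2 → C
  i=17: K-Y = 12 → M
  i=18: T-B = 18 → S
  i=19: R-H = 10 → K
  i=20: F-D =  2 → C
  shifts repeat with period 4: CMSK

CMSK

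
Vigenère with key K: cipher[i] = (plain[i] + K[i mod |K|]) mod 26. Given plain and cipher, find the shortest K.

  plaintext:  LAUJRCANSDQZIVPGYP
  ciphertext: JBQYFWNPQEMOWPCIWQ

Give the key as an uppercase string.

YBWPOUNC

  i= 0: J-L = 24 → Y
  i= 1: B-A =  1 → B
  i= 2: Q-U = 22 → W
  i= 3: Y-J = 15 → P
  i= 4: F-R = 14 → O
  i= 5: W-C = 20 → U
  i= 6: N-A = 13 → N
  i= 7: P-N =  2 → C
  i= 8: Q-S = 24 → Y
  i= 9: E-D =  1 → B
  i=10: M-Q = 22 → W
  i=11: O-Z = 15 → P
  i=12: W-I = 14 → O
  i=13: P-V = 20 → U
  i=14: C-P = 13 → N
  i=15: I-G =  2 → C
  i=16: W-Y = 24 → Y
  i=17: Q-P =  1 → B
  shifts repeat with period 8: YBWPOUNC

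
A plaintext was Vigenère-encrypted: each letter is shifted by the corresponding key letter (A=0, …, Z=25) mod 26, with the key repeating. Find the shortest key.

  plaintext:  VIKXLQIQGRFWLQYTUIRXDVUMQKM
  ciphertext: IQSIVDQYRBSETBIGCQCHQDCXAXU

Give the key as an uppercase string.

  i= 0: I-V = 13 → N
  i= 1: Q-I =  8 → I
  i= 2: S-K =  8 → I
  i= 3: I-X = 11 → L
  i= 4: V-L = 10 → K
  i= 5: D-Q = 13 → N
  i= 6: Q-I =  8 → I
  i= 7: Y-Q =  8 → I
  i= 8: R-G = 11 → L
  i= 9: B-R = 10 → K
  i=10: S-F = 13 → N
  i=11: E-W =  8 → I
  i=12: T-L =  8 → I
  i=13: B-Q = 11 → L
  i=14: I-Y = 10 → K
  i=15: G-T = 13 → N
  i=16: C-U =  8 → I
  i=17: Q-I =  8 → I
  i=18: C-R = 11 → L
  i=19: H-X = 10 → K
  i=20: Q-D = 13 → N
  i=21: D-V =  8 → I
  i=22: C-U =  8 → I
  i=23: X-M = 11 → L
  i=24: A-Q = 10 → K
  i=25: X-K = 13 → N
  i=26: U-M =  8 → I
  shifts repeat with period 5: NIILK

NIILK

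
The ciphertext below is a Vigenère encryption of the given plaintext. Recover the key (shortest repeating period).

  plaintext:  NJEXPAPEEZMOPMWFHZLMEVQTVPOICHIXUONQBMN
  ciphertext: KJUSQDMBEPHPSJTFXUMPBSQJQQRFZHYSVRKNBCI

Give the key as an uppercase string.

  i= 0: K-N = 23 → X
  i= 1: J-J =  0 → A
  i= 2: U-E = 16 → Q
  i= 3: S-X = 21 → V
  i= 4: Q-P =  1 → B
  i= 5: D-A =  3 → D
  i= 6: M-P = 23 → X
  i= 7: B-E = 23 → X
  i= 8: E-E =  0 → A
  i= 9: P-Z = 16 → Q
  i=10: H-M = 21 → V
  i=11: P-O =  1 → B
  i=12: S-P =  3 → D
  i=13: J-M = 23 → X
  i=14: T-W = 23 → X
  i=15: F-F =  0 → A
  i=16: X-H = 16 → Q
  i=17: U-Z = 21 → V
  i=18: M-L =  1 → B
  i=19: P-M =  3 → D
  i=20: B-E = 23 → X
  i=21: S-V = 23 → X
  i=22: Q-Q =  0 → A
  i=23: J-T = 16 → Q
  i=24: Q-V = 21 → V
  i=25: Q-P =  1 → B
  i=26: R-O =  3 → D
  i=27: F-I = 23 → X
  i=28: Z-C = 23 → X
  i=29: H-H =  0 → A
  i=30: Y-I = 16 → Q
  i=31: S-X = 21 → V
  i=32: V-U =  1 → B
  i=33: R-O =  3 → D
  i=34: K-N = 23 → X
  i=35: N-Q = 23 → X
  i=36: B-B =  0 → A
  i=37: C-M = 16 → Q
  i=38: I-N = 21 → V
  shifts repeat with period 7: XAQVBDX

XAQVBDX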